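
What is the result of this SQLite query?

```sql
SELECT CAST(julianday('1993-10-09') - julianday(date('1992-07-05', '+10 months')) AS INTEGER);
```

157

Adding +10 months to 1992-07-05 gives 1993-05-05.
26 days remain in May 1993 after the 5th (31 − 5).
June 1993: 30 days.
July 1993: 31 days.
August 1993: 31 days.
September 1993: 30 days.
Then 9 days into October 1993.
Total: 26 + 30 + 31 + 31 + 30 + 9 = 157.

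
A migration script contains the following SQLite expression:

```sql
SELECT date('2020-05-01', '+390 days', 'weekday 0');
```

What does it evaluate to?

2021-05-30

Applying '+390 days' to 2020-05-01: counting 390 days forward gives 2021-05-26.
`weekday 0` advances to the next Sunday; 2021-05-26 is a Wednesday, so it moves forward to 2021-05-30.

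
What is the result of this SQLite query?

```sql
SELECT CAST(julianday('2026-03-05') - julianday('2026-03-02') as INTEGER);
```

Both dates are in March 2026: 5 − 2 = 3.

3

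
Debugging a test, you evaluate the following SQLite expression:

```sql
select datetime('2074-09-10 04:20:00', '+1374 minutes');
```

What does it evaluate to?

2074-09-11 03:14:00

1374 minutes = 22h 54m; +1374 minutes from 2074-09-10 04:20:00 is 2074-09-11 03:14:00 (crosses midnight).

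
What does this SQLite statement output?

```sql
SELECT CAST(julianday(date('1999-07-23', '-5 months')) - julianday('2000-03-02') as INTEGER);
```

Adding -5 months to 1999-07-23 gives 1999-02-23.
5 days remain in February 1999 after the 23rd (28 − 23).
Full months from March 1999 through February 2000 contribute their day counts.
Then 2 days into March 2000.
Total: 5 + 31 + 30 + 31 + 30 + 31 + 31 + 30 + 31 + 30 + 31 + 31 + 29 + 2 = 373.
The subtraction is earlier − later, so the result is −373 → -373.

-373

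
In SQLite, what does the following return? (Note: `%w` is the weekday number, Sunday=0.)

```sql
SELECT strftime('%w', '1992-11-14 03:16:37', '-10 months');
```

First apply '-10 months': 1992-11-14 03:16:37 → 1992-01-14 03:16:37.
1992-01-14 is a Tuesday; with Sunday=0 that is 2.

2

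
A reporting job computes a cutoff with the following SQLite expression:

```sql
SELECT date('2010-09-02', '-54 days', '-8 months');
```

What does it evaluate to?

2009-11-10

Applying '-54 days' to 2010-09-02: counting 54 days back gives 2010-07-10.
Adding -8 months to 2010-07-10 gives 2009-11-10.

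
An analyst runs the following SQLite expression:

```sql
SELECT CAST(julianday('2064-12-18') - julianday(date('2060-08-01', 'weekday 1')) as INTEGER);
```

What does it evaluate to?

1599

`weekday 1` advances to the next Monday; 2060-08-01 is a Sunday, so it moves forward to 2060-08-02.
29 days remain in August 2060 after the 2nd (31 − 2).
Full months from September 2060 through November 2064 contribute their day counts.
Then 18 days into December 2064.
Total: 29 + 30 + 31 + 30 + 31 + 31 + 28 + 31 + 30 + 31 + 30 + 31 + 31 + 30 + 31 + 30 + 31 + 31 + 28 + 31 + 30 + 31 + 30 + 31 + 31 + 30 + 31 + 30 + 31 + 31 + 28 + 31 + 30 + 31 + 30 + 31 + 31 + 30 + 31 + 30 + 31 + 31 + 29 + 31 + 30 + 31 + 30 + 31 + 31 + 30 + 31 + 30 + 18 = 1599.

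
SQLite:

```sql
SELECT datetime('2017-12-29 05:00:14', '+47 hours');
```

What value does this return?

2017-12-31 04:00:14

+47 hours from 2017-12-29 05:00:14 is 2017-12-31 04:00:14 (crosses midnight).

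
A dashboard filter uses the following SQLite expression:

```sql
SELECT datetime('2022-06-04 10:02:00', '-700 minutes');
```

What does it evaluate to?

2022-06-03 22:22:00

700 minutes = 11h 40m; -700 minutes from 2022-06-04 10:02:00 is 2022-06-03 22:22:00 (crosses midnight).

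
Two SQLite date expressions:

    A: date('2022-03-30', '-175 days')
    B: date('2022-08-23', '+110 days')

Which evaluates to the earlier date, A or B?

A

A = 2021-10-06.
B = 2022-12-11.
A is earlier.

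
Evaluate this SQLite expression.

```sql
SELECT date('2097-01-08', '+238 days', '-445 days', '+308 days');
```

2097-04-19

Applying '+238 days' to 2097-01-08: counting 238 days forward gives 2097-09-03.
Applying '-445 days' to 2097-09-03: counting 445 days back gives 2096-06-15.
Applying '+308 days' to 2096-06-15: counting 308 days forward gives 2097-04-19.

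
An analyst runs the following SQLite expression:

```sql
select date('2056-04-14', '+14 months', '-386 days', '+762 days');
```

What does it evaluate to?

2058-06-25

Adding +14 months to 2056-04-14 gives 2057-06-14.
Applying '-386 days' to 2057-06-14: counting 386 days back gives 2056-05-24.
Applying '+762 days' to 2056-05-24: counting 762 days forward gives 2058-06-25.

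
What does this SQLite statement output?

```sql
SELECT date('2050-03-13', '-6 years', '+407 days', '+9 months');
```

2046-01-24

Adding -6 years to 2050-03-13 gives 2044-03-13.
Applying '+407 days' to 2044-03-13: counting 407 days forward gives 2045-04-24.
Adding +9 months to 2045-04-24 gives 2046-01-24.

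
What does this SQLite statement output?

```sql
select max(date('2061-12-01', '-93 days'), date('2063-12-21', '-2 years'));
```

date('2061-12-01', '-93 days') → 2061-08-30.
date('2063-12-21', '-2 years') → 2061-12-21.
Later of the two is 2061-12-21.

2061-12-21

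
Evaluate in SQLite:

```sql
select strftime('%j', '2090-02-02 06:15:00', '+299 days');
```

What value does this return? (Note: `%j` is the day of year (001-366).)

332

First apply '+299 days': 2090-02-02 06:15:00 → 2090-11-28 06:15:00.
Day-of-year for 2090-11-28: days since 2090-01-01 inclusive = 332, zero-padded to 332.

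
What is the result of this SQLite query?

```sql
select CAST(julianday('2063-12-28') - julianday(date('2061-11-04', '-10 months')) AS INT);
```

Adding -10 months to 2061-11-04 gives 2061-01-04.
27 days remain in January 2061 after the 4th (31 − 4).
Full months from February 2061 through November 2063 contribute their day counts.
Then 28 days into December 2063.
Total: 27 + 28 + 31 + 30 + 31 + 30 + 31 + 31 + 30 + 31 + 30 + 31 + 31 + 28 + 31 + 30 + 31 + 30 + 31 + 31 + 30 + 31 + 30 + 31 + 31 + 28 + 31 + 30 + 31 + 30 + 31 + 31 + 30 + 31 + 30 + 28 = 1088.

1088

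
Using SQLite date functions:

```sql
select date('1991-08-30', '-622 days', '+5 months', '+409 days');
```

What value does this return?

1991-06-29

Applying '-622 days' to 1991-08-30: counting 622 days back gives 1989-12-16.
Adding +5 months to 1989-12-16 gives 1990-05-16.
Applying '+409 days' to 1990-05-16: counting 409 days forward gives 1991-06-29.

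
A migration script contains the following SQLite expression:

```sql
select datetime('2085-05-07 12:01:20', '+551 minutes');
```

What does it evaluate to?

551 minutes = 9h 11m; +551 minutes from 2085-05-07 12:01:20 is 2085-05-07 21:12:20.

2085-05-07 21:12:20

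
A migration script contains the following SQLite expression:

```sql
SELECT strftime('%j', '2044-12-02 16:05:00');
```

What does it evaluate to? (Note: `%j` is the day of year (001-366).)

Day-of-year for 2044-12-02: days since 2044-01-01 inclusive = 337, zero-padded to 337.

337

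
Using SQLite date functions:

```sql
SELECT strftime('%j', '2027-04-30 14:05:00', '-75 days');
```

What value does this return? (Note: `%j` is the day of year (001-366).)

First apply '-75 days': 2027-04-30 14:05:00 → 2027-02-14 14:05:00.
Day-of-year for 2027-02-14: days since 2027-01-01 inclusive = 45, zero-padded to 045.

045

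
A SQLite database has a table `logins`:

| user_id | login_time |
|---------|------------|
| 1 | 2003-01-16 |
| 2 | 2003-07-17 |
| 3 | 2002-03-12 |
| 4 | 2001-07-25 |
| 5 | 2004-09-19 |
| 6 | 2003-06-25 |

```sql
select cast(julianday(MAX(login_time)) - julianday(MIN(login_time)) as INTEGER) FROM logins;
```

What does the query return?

MIN = 2001-07-25, MAX = 2004-09-19.
6 days remain in July 2001 after the 25th (31 − 25).
Full months from August 2001 through August 2004 contribute their day counts.
Then 19 days into September 2004.
Total: 6 + 31 + 30 + 31 + 30 + 31 + 31 + 28 + 31 + 30 + 31 + 30 + 31 + 31 + 30 + 31 + 30 + 31 + 31 + 28 + 31 + 30 + 31 + 30 + 31 + 31 + 30 + 31 + 30 + 31 + 31 + 29 + 31 + 30 + 31 + 30 + 31 + 31 + 19 = 1152.

1152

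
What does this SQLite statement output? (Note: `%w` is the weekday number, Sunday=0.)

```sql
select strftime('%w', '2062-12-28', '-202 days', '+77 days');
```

5

First apply '-202 days', '+77 days': 2062-12-28 → 2062-08-25.
2062-08-25 is a Friday; with Sunday=0 that is 5.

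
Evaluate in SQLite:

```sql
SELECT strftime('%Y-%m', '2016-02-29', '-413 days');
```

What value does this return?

First apply '-413 days': 2016-02-29 → 2015-01-12.
`%Y-%m` extracts the year-month: 2015-01.

2015-01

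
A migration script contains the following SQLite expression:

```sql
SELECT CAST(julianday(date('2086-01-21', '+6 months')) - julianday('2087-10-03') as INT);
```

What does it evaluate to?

-439

Adding +6 months to 2086-01-21 gives 2086-07-21.
10 days remain in July 2086 after the 21st (31 − 21).
Full months from August 2086 through September 2087 contribute their day counts.
Then 3 days into October 2087.
Total: 10 + 31 + 30 + 31 + 30 + 31 + 31 + 28 + 31 + 30 + 31 + 30 + 31 + 31 + 30 + 3 = 439.
The subtraction is earlier − later, so the result is −439 → -439.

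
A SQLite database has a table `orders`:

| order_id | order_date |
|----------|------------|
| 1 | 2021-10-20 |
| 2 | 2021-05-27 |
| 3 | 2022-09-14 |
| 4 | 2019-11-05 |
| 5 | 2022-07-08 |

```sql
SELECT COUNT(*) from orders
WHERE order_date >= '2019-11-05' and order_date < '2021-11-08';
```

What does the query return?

Rows in [2019-11-05, 2021-11-08): 2021-10-20, 2021-05-27, 2019-11-05 → 3 rows.

3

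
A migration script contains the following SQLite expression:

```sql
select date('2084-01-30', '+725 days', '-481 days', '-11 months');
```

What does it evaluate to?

2083-10-30

Applying '+725 days' to 2084-01-30: counting 725 days forward gives 2086-01-24.
Applying '-481 days' to 2086-01-24: counting 481 days back gives 2084-09-30.
Adding -11 months to 2084-09-30 gives 2083-10-30.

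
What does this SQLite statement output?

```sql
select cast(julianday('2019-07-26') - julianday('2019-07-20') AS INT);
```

Both dates are in July 2019: 26 − 20 = 6.

6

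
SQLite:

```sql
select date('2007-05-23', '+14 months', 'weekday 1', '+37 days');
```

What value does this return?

Adding +14 months to 2007-05-23 gives 2008-07-23.
`weekday 1` advances to the next Monday; 2008-07-23 is a Wednesday, so it moves forward to 2008-07-28.
July 2008 has 31 days; 3 remain after the 28th, so 4 days reach 2008-08-01.
August 2008 has 31 days; 30 remain after the 1st, so 31 days reach 2008-09-01.
Advancing 2 more days within September lands on 2008-09-03.

2008-09-03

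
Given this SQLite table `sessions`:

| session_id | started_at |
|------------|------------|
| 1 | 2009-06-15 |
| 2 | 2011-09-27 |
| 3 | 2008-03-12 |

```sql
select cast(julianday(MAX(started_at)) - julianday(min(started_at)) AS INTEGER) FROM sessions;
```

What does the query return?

MIN = 2008-03-12, MAX = 2011-09-27.
19 days remain in March 2008 after the 12th (31 − 12).
Full months from April 2008 through August 2011 contribute their day counts.
Then 27 days into September 2011.
Total: 19 + 30 + 31 + 30 + 31 + 31 + 30 + 31 + 30 + 31 + 31 + 28 + 31 + 30 + 31 + 30 + 31 + 31 + 30 + 31 + 30 + 31 + 31 + 28 + 31 + 30 + 31 + 30 + 31 + 31 + 30 + 31 + 30 + 31 + 31 + 28 + 31 + 30 + 31 + 30 + 31 + 31 + 27 = 1294.

1294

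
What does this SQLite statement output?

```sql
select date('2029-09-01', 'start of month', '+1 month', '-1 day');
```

2029-09-30

`start of month` rewinds 2029-09-01 to 2029-09-01.
Adding +1 month to 2029-09-01 gives 2029-10-01.
Going back 1 day from 2029-10-01 reaches 2029-09-30 (last day of September, 30 days).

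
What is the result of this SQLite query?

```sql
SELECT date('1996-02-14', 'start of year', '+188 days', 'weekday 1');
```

1996-07-08

`start of year` rewinds 1996-02-14 to 1996-01-01.
Applying '+188 days' to 1996-01-01: counting 188 days forward gives 1996-07-07.
`weekday 1` advances to the next Monday; 1996-07-07 is a Sunday, so it moves forward to 1996-07-08.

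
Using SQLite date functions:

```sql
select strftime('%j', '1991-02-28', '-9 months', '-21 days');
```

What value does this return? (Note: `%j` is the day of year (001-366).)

First apply '-9 months', '-21 days': 1991-02-28 → 1990-05-07.
Day-of-year for 1990-05-07: days since 1990-01-01 inclusive = 127, zero-padded to 127.

127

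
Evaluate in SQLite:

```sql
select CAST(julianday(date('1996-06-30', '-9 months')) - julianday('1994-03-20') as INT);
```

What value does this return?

Adding -9 months to 1996-06-30 gives 1995-09-30.
11 days remain in March 1994 after the 20th (31 − 20).
Full months from April 1994 through August 1995 contribute their day counts.
Then 30 days into September 1995.
Total: 11 + 30 + 31 + 30 + 31 + 31 + 30 + 31 + 30 + 31 + 31 + 28 + 31 + 30 + 31 + 30 + 31 + 31 + 30 = 559.

559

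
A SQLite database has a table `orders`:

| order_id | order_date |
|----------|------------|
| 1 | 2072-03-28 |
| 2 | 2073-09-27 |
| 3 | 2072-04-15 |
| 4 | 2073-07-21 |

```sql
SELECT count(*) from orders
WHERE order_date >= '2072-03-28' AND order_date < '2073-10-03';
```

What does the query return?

Rows in [2072-03-28, 2073-10-03): 2072-03-28, 2073-09-27, 2072-04-15, 2073-07-21 → 4 rows.

4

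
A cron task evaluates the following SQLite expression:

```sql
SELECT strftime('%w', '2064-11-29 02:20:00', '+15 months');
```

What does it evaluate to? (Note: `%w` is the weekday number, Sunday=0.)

1

First apply '+15 months': 2064-11-29 02:20:00 → 2066-03-01 02:20:00.
2066-03-01 is a Monday; with Sunday=0 that is 1.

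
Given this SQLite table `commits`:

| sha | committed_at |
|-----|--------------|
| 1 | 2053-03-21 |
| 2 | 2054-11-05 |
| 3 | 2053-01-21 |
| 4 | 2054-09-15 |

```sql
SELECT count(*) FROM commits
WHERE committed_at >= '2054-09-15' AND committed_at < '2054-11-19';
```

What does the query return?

Rows in [2054-09-15, 2054-11-19): 2054-11-05, 2054-09-15 → 2 rows.

2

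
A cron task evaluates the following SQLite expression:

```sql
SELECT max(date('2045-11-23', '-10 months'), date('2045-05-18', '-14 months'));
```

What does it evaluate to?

date('2045-11-23', '-10 months') → 2045-01-23.
date('2045-05-18', '-14 months') → 2044-03-18.
Later of the two is 2045-01-23.

2045-01-23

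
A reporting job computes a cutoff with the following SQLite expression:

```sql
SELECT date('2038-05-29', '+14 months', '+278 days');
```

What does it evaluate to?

2040-05-02

Adding +14 months to 2038-05-29 gives 2039-07-29.
Applying '+278 days' to 2039-07-29: counting 278 days forward gives 2040-05-02.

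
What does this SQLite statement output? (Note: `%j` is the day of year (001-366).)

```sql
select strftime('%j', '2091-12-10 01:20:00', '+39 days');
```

018

First apply '+39 days': 2091-12-10 01:20:00 → 2092-01-18 01:20:00.
Day-of-year for 2092-01-18: days since 2092-01-01 inclusive = 18, zero-padded to 018.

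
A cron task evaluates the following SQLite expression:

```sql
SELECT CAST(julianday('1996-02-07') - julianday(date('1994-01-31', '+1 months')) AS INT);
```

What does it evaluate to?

706

Adding +1 month to 1994-01-31 targets 1994-02-31. February 1994 has only 28 days, so SQLite normalizes the 3-day overflow forward to 1994-03-03.
28 days remain in March 1994 after the 3rd (31 − 3).
Full months from April 1994 through January 1996 contribute their day counts.
Then 7 days into February 1996.
Total: 28 + 30 + 31 + 30 + 31 + 31 + 30 + 31 + 30 + 31 + 31 + 28 + 31 + 30 + 31 + 30 + 31 + 31 + 30 + 31 + 30 + 31 + 31 + 7 = 706.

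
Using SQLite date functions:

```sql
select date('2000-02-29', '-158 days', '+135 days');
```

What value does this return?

Applying '-158 days' to 2000-02-29: counting 158 days back gives 1999-09-24.
Applying '+135 days' to 1999-09-24: counting 135 days forward gives 2000-02-06.

2000-02-06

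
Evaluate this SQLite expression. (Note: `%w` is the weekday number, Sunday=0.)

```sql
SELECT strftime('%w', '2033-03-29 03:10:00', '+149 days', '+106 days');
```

5

First apply '+149 days', '+106 days': 2033-03-29 03:10:00 → 2033-12-09 03:10:00.
2033-12-09 is a Friday; with Sunday=0 that is 5.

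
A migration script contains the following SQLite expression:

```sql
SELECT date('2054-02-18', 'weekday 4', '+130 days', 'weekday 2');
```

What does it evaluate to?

`weekday 4` advances to the next Thursday; 2054-02-18 is a Wednesday, so it moves forward to 2054-02-19.
Applying '+130 days' to 2054-02-19: counting 130 days forward gives 2054-06-29.
`weekday 2` advances to the next Tuesday; 2054-06-29 is a Monday, so it moves forward to 2054-06-30.

2054-06-30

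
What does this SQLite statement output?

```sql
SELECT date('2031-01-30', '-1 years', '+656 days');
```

2031-11-17

Adding -1 year to 2031-01-30 gives 2030-01-30.
Applying '+656 days' to 2030-01-30: counting 656 days forward gives 2031-11-17.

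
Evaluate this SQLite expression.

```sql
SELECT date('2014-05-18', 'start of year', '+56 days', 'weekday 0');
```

`start of year` rewinds 2014-05-18 to 2014-01-01.
Applying '+56 days' to 2014-01-01: counting 56 days forward gives 2014-02-26.
`weekday 0` advances to the next Sunday; 2014-02-26 is a Wednesday, so it moves forward to 2014-03-02.

2014-03-02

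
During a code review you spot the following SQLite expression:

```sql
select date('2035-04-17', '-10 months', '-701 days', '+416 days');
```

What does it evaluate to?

2033-09-05

Adding -10 months to 2035-04-17 gives 2034-06-17.
Applying '-701 days' to 2034-06-17: counting 701 days back gives 2032-07-16.
Applying '+416 days' to 2032-07-16: counting 416 days forward gives 2033-09-05.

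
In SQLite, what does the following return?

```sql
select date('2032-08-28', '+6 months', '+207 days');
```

2033-09-23

Adding +6 months to 2032-08-28 gives 2033-02-28.
Applying '+207 days' to 2033-02-28: counting 207 days forward gives 2033-09-23.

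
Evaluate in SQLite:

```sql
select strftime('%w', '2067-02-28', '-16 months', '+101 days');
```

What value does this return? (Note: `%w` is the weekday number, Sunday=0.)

First apply '-16 months', '+101 days': 2067-02-28 → 2066-02-06.
2066-02-06 is a Saturday; with Sunday=0 that is 6.

6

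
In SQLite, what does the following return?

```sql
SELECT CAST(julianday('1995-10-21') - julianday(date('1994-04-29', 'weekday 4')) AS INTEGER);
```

`weekday 4` advances to the next Thursday; 1994-04-29 is a Friday, so it moves forward to 1994-05-05.
26 days remain in May 1994 after the 5th (31 − 5).
Full months from June 1994 through September 1995 contribute their day counts.
Then 21 days into October 1995.
Total: 26 + 30 + 31 + 31 + 30 + 31 + 30 + 31 + 31 + 28 + 31 + 30 + 31 + 30 + 31 + 31 + 30 + 21 = 534.

534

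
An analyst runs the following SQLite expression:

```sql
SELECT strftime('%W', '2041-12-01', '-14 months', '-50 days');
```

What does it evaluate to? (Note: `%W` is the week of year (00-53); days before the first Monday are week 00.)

32

First apply '-14 months', '-50 days': 2041-12-01 → 2040-08-12.
2040-08-12 is a Sunday. SQLite's %W counts Mondays since the year started; the result is 32.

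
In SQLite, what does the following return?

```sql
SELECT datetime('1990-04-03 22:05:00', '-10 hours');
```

-10 hours from 1990-04-03 22:05:00 is 1990-04-03 12:05:00.

1990-04-03 12:05:00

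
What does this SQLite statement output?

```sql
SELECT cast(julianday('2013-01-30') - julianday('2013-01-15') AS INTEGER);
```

15

Both dates are in January 2013: 30 − 15 = 15.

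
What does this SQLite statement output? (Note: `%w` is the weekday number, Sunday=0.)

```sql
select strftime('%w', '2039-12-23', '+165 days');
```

2

First apply '+165 days': 2039-12-23 → 2040-06-05.
2040-06-05 is a Tuesday; with Sunday=0 that is 2.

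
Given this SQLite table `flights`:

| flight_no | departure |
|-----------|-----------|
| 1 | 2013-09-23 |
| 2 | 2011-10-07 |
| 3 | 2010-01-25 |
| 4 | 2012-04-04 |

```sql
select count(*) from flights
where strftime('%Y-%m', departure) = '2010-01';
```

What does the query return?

1

Rows with year-month 2010-01: 2010-01-25 → 1.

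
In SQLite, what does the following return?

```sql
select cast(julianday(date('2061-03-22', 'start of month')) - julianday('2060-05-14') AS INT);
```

`start of month` rewinds 2061-03-22 to 2061-03-01.
17 days remain in May 2060 after the 14th (31 − 14).
Full months from June 2060 through February 2061 contribute their day counts.
Then 1 day into March 2061.
Total: 17 + 30 + 31 + 31 + 30 + 31 + 30 + 31 + 31 + 28 + 1 = 291.

291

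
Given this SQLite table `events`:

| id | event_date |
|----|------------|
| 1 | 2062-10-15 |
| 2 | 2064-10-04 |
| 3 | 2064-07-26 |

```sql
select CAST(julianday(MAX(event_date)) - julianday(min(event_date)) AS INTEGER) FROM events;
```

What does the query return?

MIN = 2062-10-15, MAX = 2064-10-04.
16 days remain in October 2062 after the 15th (31 − 15).
Full months from November 2062 through September 2064 contribute their day counts.
Then 4 days into October 2064.
Total: 16 + 30 + 31 + 31 + 28 + 31 + 30 + 31 + 30 + 31 + 31 + 30 + 31 + 30 + 31 + 31 + 29 + 31 + 30 + 31 + 30 + 31 + 31 + 30 + 4 = 720.

720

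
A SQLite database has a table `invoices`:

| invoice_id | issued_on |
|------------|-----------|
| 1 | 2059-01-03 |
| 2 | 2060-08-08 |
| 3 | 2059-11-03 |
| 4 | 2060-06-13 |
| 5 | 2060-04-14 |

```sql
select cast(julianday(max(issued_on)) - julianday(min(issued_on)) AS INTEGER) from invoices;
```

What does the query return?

MIN = 2059-01-03, MAX = 2060-08-08.
28 days remain in January 2059 after the 3rd (31 − 3).
Full months from February 2059 through July 2060 contribute their day counts.
Then 8 days into August 2060.
Total: 28 + 28 + 31 + 30 + 31 + 30 + 31 + 31 + 30 + 31 + 30 + 31 + 31 + 29 + 31 + 30 + 31 + 30 + 31 + 8 = 583.

583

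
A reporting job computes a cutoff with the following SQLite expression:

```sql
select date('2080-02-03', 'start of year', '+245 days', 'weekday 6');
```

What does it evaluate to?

2080-09-07

`start of year` rewinds 2080-02-03 to 2080-01-01.
Applying '+245 days' to 2080-01-01: counting 245 days forward gives 2080-09-02.
`weekday 6` advances to the next Saturday; 2080-09-02 is a Monday, so it moves forward to 2080-09-07.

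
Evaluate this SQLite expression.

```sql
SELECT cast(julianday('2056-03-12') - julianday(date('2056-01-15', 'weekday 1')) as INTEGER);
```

55

`weekday 1` advances to the next Monday; 2056-01-15 is a Saturday, so it moves forward to 2056-01-17.
14 days remain in January 2056 after the 17th (31 − 17).
February 2056: 29 days (leap year).
Then 12 days into March 2056.
Total: 14 + 29 + 12 = 55.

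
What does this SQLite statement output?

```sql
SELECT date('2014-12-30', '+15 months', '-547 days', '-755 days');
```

2012-09-05

Adding +15 months to 2014-12-30 gives 2016-03-30.
Applying '-547 days' to 2016-03-30: counting 547 days back gives 2014-09-30.
Applying '-755 days' to 2014-09-30: counting 755 days back gives 2012-09-05.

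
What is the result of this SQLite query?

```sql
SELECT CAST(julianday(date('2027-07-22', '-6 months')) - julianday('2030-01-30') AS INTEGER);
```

Adding -6 months to 2027-07-22 gives 2027-01-22.
9 days remain in January 2027 after the 22nd (31 − 22).
Full months from February 2027 through December 2029 contribute their day counts.
Then 30 days into January 2030.
Total: 9 + 28 + 31 + 30 + 31 + 30 + 31 + 31 + 30 + 31 + 30 + 31 + 31 + 29 + 31 + 30 + 31 + 30 + 31 + 31 + 30 + 31 + 30 + 31 + 31 + 28 + 31 + 30 + 31 + 30 + 31 + 31 + 30 + 31 + 30 + 31 + 30 = 1104.
The subtraction is earlier − later, so the result is −1104 → -1104.

-1104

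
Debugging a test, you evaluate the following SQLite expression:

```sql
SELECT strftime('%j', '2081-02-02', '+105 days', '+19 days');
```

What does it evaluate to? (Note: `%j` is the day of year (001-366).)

First apply '+105 days', '+19 days': 2081-02-02 → 2081-06-06.
Day-of-year for 2081-06-06: days since 2081-01-01 inclusive = 157, zero-padded to 157.

157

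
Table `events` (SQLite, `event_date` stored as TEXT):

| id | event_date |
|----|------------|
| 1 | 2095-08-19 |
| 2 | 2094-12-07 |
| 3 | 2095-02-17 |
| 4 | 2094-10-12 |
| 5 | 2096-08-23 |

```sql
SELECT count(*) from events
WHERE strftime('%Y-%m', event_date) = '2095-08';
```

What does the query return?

1

Rows with year-month 2095-08: 2095-08-19 → 1.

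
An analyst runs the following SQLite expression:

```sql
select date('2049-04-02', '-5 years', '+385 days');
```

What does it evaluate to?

Adding -5 years to 2049-04-02 gives 2044-04-02.
Applying '+385 days' to 2044-04-02: counting 385 days forward gives 2045-04-22.

2045-04-22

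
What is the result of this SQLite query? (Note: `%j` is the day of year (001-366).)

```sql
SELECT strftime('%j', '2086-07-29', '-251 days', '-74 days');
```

250

First apply '-251 days', '-74 days': 2086-07-29 → 2085-09-07.
Day-of-year for 2085-09-07: days since 2085-01-01 inclusive = 250, zero-padded to 250.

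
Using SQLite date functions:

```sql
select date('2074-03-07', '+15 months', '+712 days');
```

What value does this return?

Adding +15 months to 2074-03-07 gives 2075-06-07.
Applying '+712 days' to 2075-06-07: counting 712 days forward gives 2077-05-19.

2077-05-19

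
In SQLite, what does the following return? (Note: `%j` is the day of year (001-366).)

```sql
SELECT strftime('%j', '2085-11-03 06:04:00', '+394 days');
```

First apply '+394 days': 2085-11-03 06:04:00 → 2086-12-02 06:04:00.
Day-of-year for 2086-12-02: days since 2086-01-01 inclusive = 336, zero-padded to 336.

336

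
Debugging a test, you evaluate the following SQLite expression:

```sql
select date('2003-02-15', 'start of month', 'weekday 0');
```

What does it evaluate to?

2003-02-02

`start of month` rewinds 2003-02-15 to 2003-02-01.
`weekday 0` advances to the next Sunday; 2003-02-01 is a Saturday, so it moves forward to 2003-02-02.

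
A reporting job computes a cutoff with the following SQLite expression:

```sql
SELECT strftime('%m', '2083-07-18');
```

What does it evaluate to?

07

`%m` extracts the 2-digit month (01-12): 07.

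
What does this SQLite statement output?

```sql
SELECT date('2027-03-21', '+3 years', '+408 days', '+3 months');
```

2031-08-03

Adding +3 years to 2027-03-21 gives 2030-03-21.
Applying '+408 days' to 2030-03-21: counting 408 days forward gives 2031-05-03.
Adding +3 months to 2031-05-03 gives 2031-08-03.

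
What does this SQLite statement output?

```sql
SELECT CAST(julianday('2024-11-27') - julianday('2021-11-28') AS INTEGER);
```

2 days remain in November 2021 after the 28th (30 − 28).
Full months from December 2021 through October 2024 contribute their day counts.
Then 27 days into November 2024.
Total: 2 + 31 + 31 + 28 + 31 + 30 + 31 + 30 + 31 + 31 + 30 + 31 + 30 + 31 + 31 + 28 + 31 + 30 + 31 + 30 + 31 + 31 + 30 + 31 + 30 + 31 + 31 + 29 + 31 + 30 + 31 + 30 + 31 + 31 + 30 + 31 + 27 = 1095.

1095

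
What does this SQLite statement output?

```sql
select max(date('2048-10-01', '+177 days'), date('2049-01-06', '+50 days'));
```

2049-03-27

date('2048-10-01', '+177 days') → 2049-03-27.
date('2049-01-06', '+50 days') → 2049-02-25.
Later of the two is 2049-03-27.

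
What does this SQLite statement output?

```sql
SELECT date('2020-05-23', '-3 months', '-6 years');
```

Adding -3 months to 2020-05-23 gives 2020-02-23.
Adding -6 years to 2020-02-23 gives 2014-02-23.

2014-02-23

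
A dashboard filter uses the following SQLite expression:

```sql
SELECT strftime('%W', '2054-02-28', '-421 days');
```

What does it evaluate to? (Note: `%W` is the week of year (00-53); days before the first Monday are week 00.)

First apply '-421 days': 2054-02-28 → 2053-01-03.
2053-01-03 is a Friday. SQLite's %W counts Mondays since the year started; the result is 00.

00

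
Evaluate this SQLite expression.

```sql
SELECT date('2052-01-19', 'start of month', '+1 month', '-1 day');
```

`start of month` rewinds 2052-01-19 to 2052-01-01.
Adding +1 month to 2052-01-01 gives 2052-02-01.
Going back 1 day from 2052-02-01 reaches 2052-01-31 (last day of January, 31 days).

2052-01-31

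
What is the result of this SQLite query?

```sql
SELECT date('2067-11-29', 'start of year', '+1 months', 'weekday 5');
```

2067-02-04

`start of year` rewinds 2067-11-29 to 2067-01-01.
Adding +1 month to 2067-01-01 gives 2067-02-01.
`weekday 5` advances to the next Friday; 2067-02-01 is a Tuesday, so it moves forward to 2067-02-04.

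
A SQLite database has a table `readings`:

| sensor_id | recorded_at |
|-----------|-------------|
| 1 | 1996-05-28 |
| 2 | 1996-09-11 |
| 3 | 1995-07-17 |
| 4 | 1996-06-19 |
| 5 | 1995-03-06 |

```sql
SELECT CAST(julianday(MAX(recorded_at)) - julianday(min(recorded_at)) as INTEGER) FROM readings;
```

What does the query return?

555

MIN = 1995-03-06, MAX = 1996-09-11.
25 days remain in March 1995 after the 6th (31 − 6).
Full months from April 1995 through August 1996 contribute their day counts.
Then 11 days into September 1996.
Total: 25 + 30 + 31 + 30 + 31 + 31 + 30 + 31 + 30 + 31 + 31 + 29 + 31 + 30 + 31 + 30 + 31 + 31 + 11 = 555.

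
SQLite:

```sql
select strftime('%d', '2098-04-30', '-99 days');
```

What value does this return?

First apply '-99 days': 2098-04-30 → 2098-01-21.
`%d` extracts the 2-digit day of month: 21.

21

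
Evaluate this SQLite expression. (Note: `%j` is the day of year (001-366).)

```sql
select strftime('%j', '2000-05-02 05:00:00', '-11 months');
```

First apply '-11 months': 2000-05-02 05:00:00 → 1999-06-02 05:00:00.
Day-of-year for 1999-06-02: days since 1999-01-01 inclusive = 153, zero-padded to 153.

153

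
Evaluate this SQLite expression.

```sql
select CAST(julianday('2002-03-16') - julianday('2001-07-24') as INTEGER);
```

7 days remain in July 2001 after the 24th (31 − 24).
Full months from August 2001 through February 2002 contribute their day counts.
Then 16 days into March 2002.
Total: 7 + 31 + 30 + 31 + 30 + 31 + 31 + 28 + 16 = 235.

235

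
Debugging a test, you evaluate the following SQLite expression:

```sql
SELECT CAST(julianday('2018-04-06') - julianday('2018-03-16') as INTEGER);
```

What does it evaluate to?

15 days remain in March 2018 after the 16th (31 − 16).
Then 6 days into April 2018.
Total: 15 + 6 = 21.

21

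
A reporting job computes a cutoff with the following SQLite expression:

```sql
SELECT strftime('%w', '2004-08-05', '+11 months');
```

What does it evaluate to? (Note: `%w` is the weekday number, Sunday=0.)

First apply '+11 months': 2004-08-05 → 2005-07-05.
2005-07-05 is a Tuesday; with Sunday=0 that is 2.

2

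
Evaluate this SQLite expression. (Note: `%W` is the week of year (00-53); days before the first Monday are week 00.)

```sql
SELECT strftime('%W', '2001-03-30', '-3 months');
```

52

First apply '-3 months': 2001-03-30 → 2000-12-30.
2000-12-30 is a Saturday. SQLite's %W counts Mondays since the year started; the result is 52.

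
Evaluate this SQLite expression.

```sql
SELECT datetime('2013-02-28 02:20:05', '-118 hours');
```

-118 hours from 2013-02-28 02:20:05 is 2013-02-23 04:20:05 (crosses midnight).

2013-02-23 04:20:05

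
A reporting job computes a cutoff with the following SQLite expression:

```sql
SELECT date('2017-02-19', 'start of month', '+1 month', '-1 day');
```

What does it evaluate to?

2017-02-28

`start of month` rewinds 2017-02-19 to 2017-02-01.
Adding +1 month to 2017-02-01 gives 2017-03-01.
Going back 1 day from 2017-03-01 reaches 2017-02-28 (last day of February, 28 days).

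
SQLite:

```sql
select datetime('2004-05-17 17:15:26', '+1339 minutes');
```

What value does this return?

1339 minutes = 22h 19m; +1339 minutes from 2004-05-17 17:15:26 is 2004-05-18 15:34:26 (crosses midnight).

2004-05-18 15:34:26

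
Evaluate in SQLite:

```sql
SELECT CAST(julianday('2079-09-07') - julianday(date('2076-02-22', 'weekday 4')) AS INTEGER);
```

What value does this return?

`weekday 4` advances to the next Thursday; 2076-02-22 is a Saturday, so it moves forward to 2076-02-27.
2 days remain in February 2076 after the 27th (29 − 27).
Full months from March 2076 through August 2079 contribute their day counts.
Then 7 days into September 2079.
Total: 2 + 31 + 30 + 31 + 30 + 31 + 31 + 30 + 31 + 30 + 31 + 31 + 28 + 31 + 30 + 31 + 30 + 31 + 31 + 30 + 31 + 30 + 31 + 31 + 28 + 31 + 30 + 31 + 30 + 31 + 31 + 30 + 31 + 30 + 31 + 31 + 28 + 31 + 30 + 31 + 30 + 31 + 31 + 7 = 1288.

1288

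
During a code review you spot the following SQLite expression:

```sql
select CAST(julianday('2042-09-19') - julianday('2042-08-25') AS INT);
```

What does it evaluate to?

6 days remain in August 2042 after the 25th (31 − 25).
Then 19 days into September 2042.
Total: 6 + 19 = 25.

25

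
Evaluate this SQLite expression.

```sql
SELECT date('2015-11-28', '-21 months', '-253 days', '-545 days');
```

Adding -21 months to 2015-11-28 gives 2014-02-28.
Applying '-253 days' to 2014-02-28: counting 253 days back gives 2013-06-20.
Applying '-545 days' to 2013-06-20: counting 545 days back gives 2011-12-23.

2011-12-23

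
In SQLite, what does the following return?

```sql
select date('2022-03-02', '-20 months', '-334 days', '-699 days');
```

Adding -20 months to 2022-03-02 gives 2020-07-02.
Applying '-334 days' to 2020-07-02: counting 334 days back gives 2019-08-03.
Applying '-699 days' to 2019-08-03: counting 699 days back gives 2017-09-03.

2017-09-03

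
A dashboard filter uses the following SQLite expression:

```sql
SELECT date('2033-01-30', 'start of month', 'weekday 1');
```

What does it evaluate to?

2033-01-03

`start of month` rewinds 2033-01-30 to 2033-01-01.
`weekday 1` advances to the next Monday; 2033-01-01 is a Saturday, so it moves forward to 2033-01-03.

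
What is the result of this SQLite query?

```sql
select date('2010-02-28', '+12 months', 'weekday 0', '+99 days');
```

Adding +12 months to 2010-02-28 gives 2011-02-28.
`weekday 0` advances to the next Sunday; 2011-02-28 is a Monday, so it moves forward to 2011-03-06.
Applying '+99 days' to 2011-03-06: counting 99 days forward gives 2011-06-13.

2011-06-13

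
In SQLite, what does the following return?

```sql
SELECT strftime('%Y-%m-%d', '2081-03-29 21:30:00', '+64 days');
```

2081-06-01

First apply '+64 days': 2081-03-29 21:30:00 → 2081-06-01 21:30:00.
`%Y-%m-%d` extracts the ISO date: 2081-06-01.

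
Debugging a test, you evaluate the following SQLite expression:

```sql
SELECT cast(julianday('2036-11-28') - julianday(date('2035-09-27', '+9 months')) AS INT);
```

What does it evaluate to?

154

Adding +9 months to 2035-09-27 gives 2036-06-27.
3 days remain in June 2036 after the 27th (30 − 27).
July 2036: 31 days.
August 2036: 31 days.
September 2036: 30 days.
October 2036: 31 days.
Then 28 days into November 2036.
Total: 3 + 31 + 31 + 30 + 31 + 28 = 154.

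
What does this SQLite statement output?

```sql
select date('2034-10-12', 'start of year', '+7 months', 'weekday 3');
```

2034-08-02

`start of year` rewinds 2034-10-12 to 2034-01-01.
Adding +7 months to 2034-01-01 gives 2034-08-01.
`weekday 3` advances to the next Wednesday; 2034-08-01 is a Tuesday, so it moves forward to 2034-08-02.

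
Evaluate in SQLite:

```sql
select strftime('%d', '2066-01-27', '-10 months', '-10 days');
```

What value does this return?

17

First apply '-10 months', '-10 days': 2066-01-27 → 2065-03-17.
`%d` extracts the 2-digit day of month: 17.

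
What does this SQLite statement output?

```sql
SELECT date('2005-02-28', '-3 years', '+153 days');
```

2002-07-31

Adding -3 years to 2005-02-28 gives 2002-02-28.
Applying '+153 days' to 2002-02-28: counting 153 days forward gives 2002-07-31.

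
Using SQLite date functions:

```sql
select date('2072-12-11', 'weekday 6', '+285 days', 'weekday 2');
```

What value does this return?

2073-10-03

`weekday 6` advances to the next Saturday; 2072-12-11 is a Sunday, so it moves forward to 2072-12-17.
Applying '+285 days' to 2072-12-17: counting 285 days forward gives 2073-09-28.
`weekday 2` advances to the next Tuesday; 2073-09-28 is a Thursday, so it moves forward to 2073-10-03.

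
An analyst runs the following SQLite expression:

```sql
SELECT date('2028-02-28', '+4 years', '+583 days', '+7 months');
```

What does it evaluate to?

2034-05-03

Adding +4 years to 2028-02-28 gives 2032-02-28.
Applying '+583 days' to 2032-02-28: counting 583 days forward gives 2033-10-03.
Adding +7 months to 2033-10-03 gives 2034-05-03.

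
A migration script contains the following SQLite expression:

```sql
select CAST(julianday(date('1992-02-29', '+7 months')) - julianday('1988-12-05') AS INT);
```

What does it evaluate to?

1394

Adding +7 months to 1992-02-29 gives 1992-09-29.
26 days remain in December 1988 after the 5th (31 − 5).
Full months from January 1989 through August 1992 contribute their day counts.
Then 29 days into September 1992.
Total: 26 + 31 + 28 + 31 + 30 + 31 + 30 + 31 + 31 + 30 + 31 + 30 + 31 + 31 + 28 + 31 + 30 + 31 + 30 + 31 + 31 + 30 + 31 + 30 + 31 + 31 + 28 + 31 + 30 + 31 + 30 + 31 + 31 + 30 + 31 + 30 + 31 + 31 + 29 + 31 + 30 + 31 + 30 + 31 + 31 + 29 = 1394.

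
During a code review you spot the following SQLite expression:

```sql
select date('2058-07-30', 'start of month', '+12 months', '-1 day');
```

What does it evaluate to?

`start of month` rewinds 2058-07-30 to 2058-07-01.
Adding +12 months to 2058-07-01 gives 2059-07-01.
Going back 1 day from 2059-07-01 reaches 2059-06-30 (last day of June, 30 days).

2059-06-30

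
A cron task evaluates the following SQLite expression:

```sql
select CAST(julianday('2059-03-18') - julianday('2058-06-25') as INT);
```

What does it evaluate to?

266

5 days remain in June 2058 after the 25th (30 − 25).
Full months from July 2058 through February 2059 contribute their day counts.
Then 18 days into March 2059.
Total: 5 + 31 + 31 + 30 + 31 + 30 + 31 + 31 + 28 + 18 = 266.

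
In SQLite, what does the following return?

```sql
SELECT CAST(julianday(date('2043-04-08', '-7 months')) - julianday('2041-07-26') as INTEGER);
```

Adding -7 months to 2043-04-08 gives 2042-09-08.
5 days remain in July 2041 after the 26th (31 − 26).
Full months from August 2041 through August 2042 contribute their day counts.
Then 8 days into September 2042.
Total: 5 + 31 + 30 + 31 + 30 + 31 + 31 + 28 + 31 + 30 + 31 + 30 + 31 + 31 + 8 = 409.

409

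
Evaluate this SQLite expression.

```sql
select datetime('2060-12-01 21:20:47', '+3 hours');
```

2060-12-02 00:20:47

+3 hours from 2060-12-01 21:20:47 is 2060-12-02 00:20:47 (crosses midnight).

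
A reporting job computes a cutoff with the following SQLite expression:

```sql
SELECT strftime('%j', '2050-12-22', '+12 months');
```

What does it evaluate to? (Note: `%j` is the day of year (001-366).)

First apply '+12 months': 2050-12-22 → 2051-12-22.
Day-of-year for 2051-12-22: days since 2051-01-01 inclusive = 356, zero-padded to 356.

356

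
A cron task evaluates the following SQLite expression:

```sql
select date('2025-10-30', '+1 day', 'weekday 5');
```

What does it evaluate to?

Advancing 1 more day within October lands on 2025-10-31.
`weekday 5` advances to the next Friday; 2025-10-31 is already a Friday, so it stays at 2025-10-31.

2025-10-31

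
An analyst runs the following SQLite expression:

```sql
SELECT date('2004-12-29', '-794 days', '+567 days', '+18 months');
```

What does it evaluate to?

2005-11-16

Applying '-794 days' to 2004-12-29: counting 794 days back gives 2002-10-27.
Applying '+567 days' to 2002-10-27: counting 567 days forward gives 2004-05-16.
Adding +18 months to 2004-05-16 gives 2005-11-16.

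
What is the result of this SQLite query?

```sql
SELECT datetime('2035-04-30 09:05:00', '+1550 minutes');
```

2035-05-01 10:55:00

1550 minutes = 25h 50m; +1550 minutes from 2035-04-30 09:05:00 is 2035-05-01 10:55:00 (crosses midnight).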